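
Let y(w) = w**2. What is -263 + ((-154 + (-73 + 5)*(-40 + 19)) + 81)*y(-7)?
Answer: 66132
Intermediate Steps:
-263 + ((-154 + (-73 + 5)*(-40 + 19)) + 81)*y(-7) = -263 + ((-154 + (-73 + 5)*(-40 + 19)) + 81)*(-7)**2 = -263 + ((-154 - 68*(-21)) + 81)*49 = -263 + ((-154 + 1428) + 81)*49 = -263 + (1274 + 81)*49 = -263 + 1355*49 = -263 + 66395 = 66132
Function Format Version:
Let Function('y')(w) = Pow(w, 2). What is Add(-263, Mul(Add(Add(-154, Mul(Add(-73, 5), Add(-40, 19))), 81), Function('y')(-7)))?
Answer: 66132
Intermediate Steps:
Add(-263, Mul(Add(Add(-154, Mul(Add(-73, 5), Add(-40, 19))), 81), Function('y')(-7))) = Add(-263, Mul(Add(Add(-154, Mul(Add(-73, 5), Add(-40, 19))), 81), Pow(-7, 2))) = Add(-263, Mul(Add(Add(-154, Mul(-68, -21)), 81), 49)) = Add(-263, Mul(Add(Add(-154, 1428), 81), 49)) = Add(-263, Mul(Add(1274, 81), 49)) = Add(-263, Mul(1355, 49)) = Add(-263, 66395) = 66132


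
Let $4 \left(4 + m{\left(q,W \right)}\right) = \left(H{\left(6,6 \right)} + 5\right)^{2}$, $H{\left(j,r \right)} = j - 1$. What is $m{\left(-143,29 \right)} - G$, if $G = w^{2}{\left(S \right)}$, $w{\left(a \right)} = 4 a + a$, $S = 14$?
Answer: $-4879$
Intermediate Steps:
$w{\left(a \right)} = 5 a$
$H{\left(j,r \right)} = -1 + j$
$m{\left(q,W \right)} = 21$ ($m{\left(q,W \right)} = -4 + \frac{\left(\left(-1 + 6\right) + 5\right)^{2}}{4} = -4 + \frac{\left(5 + 5\right)^{2}}{4} = -4 + \frac{10^{2}}{4} = -4 + \frac{1}{4} \cdot 100 = -4 + 25 = 21$)
$G = 4900$ ($G = \left(5 \cdot 14\right)^{2} = 70^{2} = 4900$)
$m{\left(-143,29 \right)} - G = 21 - 4900 = -4879$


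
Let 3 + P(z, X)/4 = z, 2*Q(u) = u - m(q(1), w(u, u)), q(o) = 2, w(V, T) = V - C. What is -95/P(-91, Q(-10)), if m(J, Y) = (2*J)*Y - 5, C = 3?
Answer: 95/376 ≈ 0.25266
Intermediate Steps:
w(V, T) = -3 + V (w(V, T) = V - 1*3 = V - 3 = -3 + V)
m(J, Y) = -5 + 2*J*Y (m(J, Y) = 2*J*Y - 5 = -5 + 2*J*Y)
Q(u) = 17/2 - 3*u/2 (Q(u) = (u - (-5 + 2*2*(-3 + u)))/2 = (u - (-5 + (-12 + 4*u)))/2 = (u - (-17 + 4*u))/2 = (u + (17 - 4*u))/2 = (17 - 3*u)/2 = 17/2 - 3*u/2)
P(z, X) = -12 + 4*z
-95/P(-91, Q(-10)) = -95/(-12 + 4*(-91)) = -95/(-12 - 364) = -95/(-376) = -95*(-1/376) = 95/376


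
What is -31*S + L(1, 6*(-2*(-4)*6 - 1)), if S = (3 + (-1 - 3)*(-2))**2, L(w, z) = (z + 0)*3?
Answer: -2905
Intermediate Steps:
L(w, z) = 3*z (L(w, z) = z*3 = 3*z)
S = 121 (S = (3 - 4*(-2))**2 = (3 + 8)**2 = 11**2 = 121)
-31*S + L(1, 6*(-2*(-4)*6 - 1)) = -31*121 + 3*(6*(-2*(-4)*6 - 1)) = -3751 + 3*(6*(8*6 - 1)) = -3751 + 3*(6*(48 - 1)) = -3751 + 3*(6*47) = -3751 + 3*282 = -3751 + 846 = -2905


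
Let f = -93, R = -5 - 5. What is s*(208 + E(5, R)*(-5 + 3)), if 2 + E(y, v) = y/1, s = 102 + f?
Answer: 1818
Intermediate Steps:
R = -10
s = 9 (s = 102 - 93 = 9)
E(y, v) = -2 + y (E(y, v) = -2 + y/1 = -2 + y*1 = -2 + y)
s*(208 + E(5, R)*(-5 + 3)) = 9*(208 + (-2 + 5)*(-5 + 3)) = 9*(208 + 3*(-2)) = 9*(208 - 6) = 9*202 = 1818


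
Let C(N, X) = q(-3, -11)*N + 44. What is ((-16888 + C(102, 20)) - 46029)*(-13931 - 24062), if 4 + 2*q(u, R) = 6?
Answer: 2384858603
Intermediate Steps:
q(u, R) = 1 (q(u, R) = -2 + (1/2)*6 = -2 + 3 = 1)
C(N, X) = 44 + N (C(N, X) = 1*N + 44 = N + 44 = 44 + N)
((-16888 + C(102, 20)) - 46029)*(-13931 - 24062) = ((-16888 + (44 + 102)) - 46029)*(-13931 - 24062) = ((-16888 + 146) - 46029)*(-37993) = (-16742 - 46029)*(-37993) = -62771*(-37993) = 2384858603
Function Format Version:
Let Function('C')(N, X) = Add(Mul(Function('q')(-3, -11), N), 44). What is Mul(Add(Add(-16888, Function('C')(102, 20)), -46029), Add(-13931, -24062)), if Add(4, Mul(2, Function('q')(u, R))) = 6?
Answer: 2384858603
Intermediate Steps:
Function('q')(u, R) = 1 (Function('q')(u, R) = Add(-2, Mul(Rational(1, 2), 6)) = Add(-2, 3) = 1)
Function('C')(N, X) = Add(44, N) (Function('C')(N, X) = Add(Mul(1, N), 44) = Add(N, 44) = Add(44, N))
Mul(Add(Add(-16888, Function('C')(102, 20)), -46029), Add(-13931, -24062)) = Mul(Add(Add(-16888, Add(44, 102)), -46029), Add(-13931, -24062)) = Mul(Add(Add(-16888, 146), -46029), -37993) = Mul(Add(-16742, -46029), -37993) = Mul(-62771, -37993) = 2384858603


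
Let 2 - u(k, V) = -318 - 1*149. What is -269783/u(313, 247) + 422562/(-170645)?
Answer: -46235301613/80032505 ≈ -577.71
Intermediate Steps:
u(k, V) = 469 (u(k, V) = 2 - (-318 - 1*149) = 2 - (-318 - 149) = 2 - 1*(-467) = 2 + 467 = 469)
-269783/u(313, 247) + 422562/(-170645) = -269783/469 + 422562/(-170645) = -269783*1/469 + 422562*(-1/170645) = -269783/469 - 422562/170645 = -46235301613/80032505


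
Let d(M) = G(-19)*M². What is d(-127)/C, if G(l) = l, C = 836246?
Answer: -306451/836246 ≈ -0.36646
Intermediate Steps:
d(M) = -19*M²
d(-127)/C = -19*(-127)²/836246 = -19*16129*(1/836246) = -306451*1/836246 = -306451/836246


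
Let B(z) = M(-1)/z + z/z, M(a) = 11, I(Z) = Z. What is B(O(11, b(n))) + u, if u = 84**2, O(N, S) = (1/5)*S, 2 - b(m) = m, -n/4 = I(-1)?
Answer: 14059/2 ≈ 7029.5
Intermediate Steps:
n = 4 (n = -4*(-1) = 4)
b(m) = 2 - m
O(N, S) = S/5 (O(N, S) = (1*(1/5))*S = S/5)
u = 7056
B(z) = 1 + 11/z (B(z) = 11/z + z/z = 11/z + 1 = 1 + 11/z)
B(O(11, b(n))) + u = (11 + (2 - 1*4)/5)/(((2 - 1*4)/5)) + 7056 = (11 + (2 - 4)/5)/(((2 - 4)/5)) + 7056 = (11 + (1/5)*(-2))/(((1/5)*(-2))) + 7056 = (11 - 2/5)/(-2/5) + 7056 = -5/2*53/5 + 7056 = -53/2 + 7056 = 14059/2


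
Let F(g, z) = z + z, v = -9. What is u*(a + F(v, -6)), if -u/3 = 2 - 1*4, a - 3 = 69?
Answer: 360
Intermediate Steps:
a = 72 (a = 3 + 69 = 72)
F(g, z) = 2*z
u = 6 (u = -3*(2 - 1*4) = -3*(2 - 4) = -3*(-2) = 6)
u*(a + F(v, -6)) = 6*(72 + 2*(-6)) = 6*(72 - 12) = 6*60 = 360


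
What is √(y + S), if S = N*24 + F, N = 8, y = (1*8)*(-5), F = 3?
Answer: √155 ≈ 12.450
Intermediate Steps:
y = -40 (y = 8*(-5) = -40)
S = 195 (S = 8*24 + 3 = 192 + 3 = 195)
√(y + S) = √(-40 + 195) = √155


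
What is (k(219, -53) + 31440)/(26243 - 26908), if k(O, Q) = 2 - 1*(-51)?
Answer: -4499/95 ≈ -47.358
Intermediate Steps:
k(O, Q) = 53 (k(O, Q) = 2 + 51 = 53)
(k(219, -53) + 31440)/(26243 - 26908) = (53 + 31440)/(26243 - 26908) = 31493/(-665) = 31493*(-1/665) = -4499/95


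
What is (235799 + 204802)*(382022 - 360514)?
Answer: 9476446308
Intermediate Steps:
(235799 + 204802)*(382022 - 360514) = 440601*21508 = 9476446308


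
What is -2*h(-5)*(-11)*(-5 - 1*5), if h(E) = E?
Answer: 1100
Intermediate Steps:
-2*h(-5)*(-11)*(-5 - 1*5) = -2*(-5*(-11))*(-5 - 1*5) = -110*(-5 - 5) = -110*(-10) = -2*(-550) = 1100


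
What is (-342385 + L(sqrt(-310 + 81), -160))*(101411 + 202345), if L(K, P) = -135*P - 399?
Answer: -97561567104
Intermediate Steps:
L(K, P) = -399 - 135*P
(-342385 + L(sqrt(-310 + 81), -160))*(101411 + 202345) = (-342385 + (-399 - 135*(-160)))*(101411 + 202345) = (-342385 + (-399 + 21600))*303756 = (-342385 + 21201)*303756 = -321184*303756 = -97561567104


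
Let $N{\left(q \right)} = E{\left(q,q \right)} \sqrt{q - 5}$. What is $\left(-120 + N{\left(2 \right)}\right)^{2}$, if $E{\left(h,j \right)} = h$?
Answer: $14388 - 480 i \sqrt{3} \approx 14388.0 - 831.38 i$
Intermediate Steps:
$N{\left(q \right)} = q \sqrt{-5 + q}$ ($N{\left(q \right)} = q \sqrt{q - 5} = q \sqrt{-5 + q}$)
$\left(-120 + N{\left(2 \right)}\right)^{2} = \left(-120 + 2 \sqrt{-5 + 2}\right)^{2} = \left(-120 + 2 \sqrt{-3}\right)^{2} = \left(-120 + 2 i \sqrt{3}\right)^{2}$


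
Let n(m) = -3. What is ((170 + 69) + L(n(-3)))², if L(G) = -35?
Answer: 41616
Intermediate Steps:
((170 + 69) + L(n(-3)))² = ((170 + 69) - 35)² = (239 - 35)² = 204² = 41616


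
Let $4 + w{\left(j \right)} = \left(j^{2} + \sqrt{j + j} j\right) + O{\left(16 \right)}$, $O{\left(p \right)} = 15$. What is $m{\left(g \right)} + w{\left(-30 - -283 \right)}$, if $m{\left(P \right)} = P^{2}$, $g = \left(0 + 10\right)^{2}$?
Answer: $74020 + 253 \sqrt{506} \approx 79711.0$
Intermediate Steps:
$g = 100$ ($g = 10^{2} = 100$)
$w{\left(j \right)} = 11 + j^{2} + \sqrt{2} j^{\frac{3}{2}}$ ($w{\left(j \right)} = -4 + \left(\left(j^{2} + \sqrt{j + j} j\right) + 15\right) = -4 + \left(\left(j^{2} + \sqrt{2 j} j\right) + 15\right) = -4 + \left(\left(j^{2} + \sqrt{2} \sqrt{j} j\right) + 15\right) = -4 + \left(\left(j^{2} + \sqrt{2} j^{\frac{3}{2}}\right) + 15\right) = -4 + \left(15 + j^{2} + \sqrt{2} j^{\frac{3}{2}}\right) = 11 + j^{2} + \sqrt{2} j^{\frac{3}{2}}$)
$m{\left(g \right)} + w{\left(-30 - -283 \right)} = 100^{2} + \left(11 + \left(-30 - -283\right)^{2} + \sqrt{2} \left(-30 - -283\right)^{\frac{3}{2}}\right) = 10000 + \left(11 + \left(-30 + 283\right)^{2} + \sqrt{2} \left(-30 + 283\right)^{\frac{3}{2}}\right) = 10000 + \left(11 + 253^{2} + \sqrt{2} \cdot 253^{\frac{3}{2}}\right) = 10000 + \left(11 + 64009 + \sqrt{2} \cdot 253 \sqrt{253}\right) = 10000 + \left(11 + 64009 + 253 \sqrt{506}\right) = 10000 + \left(64020 + 253 \sqrt{506}\right) = 74020 + 253 \sqrt{506}$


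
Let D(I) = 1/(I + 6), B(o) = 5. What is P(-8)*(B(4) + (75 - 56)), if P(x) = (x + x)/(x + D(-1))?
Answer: 640/13 ≈ 49.231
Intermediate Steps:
D(I) = 1/(6 + I)
P(x) = 2*x/(⅕ + x) (P(x) = (x + x)/(x + 1/(6 - 1)) = (2*x)/(x + 1/5) = (2*x)/(x + ⅕) = (2*x)/(⅕ + x) = 2*x/(⅕ + x))
P(-8)*(B(4) + (75 - 56)) = (10*(-8)/(1 + 5*(-8)))*(5 + (75 - 56)) = (10*(-8)/(1 - 40))*(5 + 19) = (10*(-8)/(-39))*24 = (10*(-8)*(-1/39))*24 = (80/39)*24 = 640/13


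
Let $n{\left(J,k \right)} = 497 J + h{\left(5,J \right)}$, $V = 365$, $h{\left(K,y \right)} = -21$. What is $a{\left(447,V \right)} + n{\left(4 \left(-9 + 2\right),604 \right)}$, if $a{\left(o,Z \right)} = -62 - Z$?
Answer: $-14364$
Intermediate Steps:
$n{\left(J,k \right)} = -21 + 497 J$ ($n{\left(J,k \right)} = 497 J - 21 = -21 + 497 J$)
$a{\left(447,V \right)} + n{\left(4 \left(-9 + 2\right),604 \right)} = \left(-62 - 365\right) + \left(-21 + 497 \cdot 4 \left(-9 + 2\right)\right) = \left(-62 - 365\right) + \left(-21 + 497 \cdot 4 \left(-7\right)\right) = -427 + \left(-21 + 497 \left(-28\right)\right) = -427 - 13937 = -14364$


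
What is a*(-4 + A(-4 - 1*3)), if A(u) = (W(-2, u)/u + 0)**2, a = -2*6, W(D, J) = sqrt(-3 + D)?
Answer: 2412/49 ≈ 49.224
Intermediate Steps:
a = -12
A(u) = -5/u**2 (A(u) = (sqrt(-3 - 2)/u + 0)**2 = (sqrt(-5)/u + 0)**2 = ((I*sqrt(5))/u + 0)**2 = (I*sqrt(5)/u + 0)**2 = (I*sqrt(5)/u)**2 = -5/u**2)
a*(-4 + A(-4 - 1*3)) = -12*(-4 - 5/(-4 - 1*3)**2) = -12*(-4 - 5/(-4 - 3)**2) = -12*(-4 - 5/(-7)**2) = -12*(-4 - 5*1/49) = -12*(-4 - 5/49) = -12*(-201/49) = 2412/49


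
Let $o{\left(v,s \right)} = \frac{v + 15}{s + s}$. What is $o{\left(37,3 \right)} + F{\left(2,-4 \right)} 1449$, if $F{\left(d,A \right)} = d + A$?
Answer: $- \frac{8668}{3} \approx -2889.3$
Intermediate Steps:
$F{\left(d,A \right)} = A + d$
$o{\left(v,s \right)} = \frac{15 + v}{2 s}$
$o{\left(37,3 \right)} + F{\left(2,-4 \right)} 1449 = \frac{15 + 37}{2 \cdot 3} + \left(-4 + 2\right) 1449 = \frac{1}{2} \cdot \frac{1}{3} \cdot 52 - 2898 = \frac{26}{3} - 2898 = - \frac{8668}{3}$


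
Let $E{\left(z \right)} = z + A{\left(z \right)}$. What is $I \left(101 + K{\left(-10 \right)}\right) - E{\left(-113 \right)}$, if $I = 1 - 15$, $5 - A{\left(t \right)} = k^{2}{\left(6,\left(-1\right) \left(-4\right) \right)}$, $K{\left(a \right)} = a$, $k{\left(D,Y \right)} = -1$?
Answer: $-1165$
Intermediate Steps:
$A{\left(t \right)} = 4$ ($A{\left(t \right)} = 5 - \left(-1\right)^{2} = 5 - 1 = 4$)
$I = -14$
$E{\left(z \right)} = 4 + z$ ($E{\left(z \right)} = z + 4 = 4 + z$)
$I \left(101 + K{\left(-10 \right)}\right) - E{\left(-113 \right)} = - 14 \left(101 - 10\right) - \left(4 - 113\right) = \left(-14\right) 91 - -109 = -1274 + 109 = -1165$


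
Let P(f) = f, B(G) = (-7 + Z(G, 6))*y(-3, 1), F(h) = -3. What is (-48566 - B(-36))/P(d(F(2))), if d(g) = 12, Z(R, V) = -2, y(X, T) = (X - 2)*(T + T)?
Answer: -12164/3 ≈ -4054.7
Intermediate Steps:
y(X, T) = 2*T*(-2 + X) (y(X, T) = (-2 + X)*(2*T) = 2*T*(-2 + X))
B(G) = 90 (B(G) = (-7 - 2)*(2*1*(-2 - 3)) = -18*(-5) = -9*(-10) = 90)
(-48566 - B(-36))/P(d(F(2))) = (-48566 - 1*90)/12 = (-48566 - 90)*(1/12) = -48656*1/12 = -12164/3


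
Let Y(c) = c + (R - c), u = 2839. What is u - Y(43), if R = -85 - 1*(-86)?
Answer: 2838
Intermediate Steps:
R = 1 (R = -85 + 86 = 1)
Y(c) = 1 (Y(c) = c + (1 - c) = 1)
u - Y(43) = 2839 - 1*1 = 2839 - 1 = 2838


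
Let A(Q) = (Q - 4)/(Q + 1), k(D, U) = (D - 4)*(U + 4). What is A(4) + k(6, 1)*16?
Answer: 160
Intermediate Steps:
k(D, U) = (-4 + D)*(4 + U)
A(Q) = (-4 + Q)/(1 + Q)
A(4) + k(6, 1)*16 = (-4 + 4)/(1 + 4) + (-16 - 4*1 + 4*6 + 6*1)*16 = 0/5 + (-16 - 4 + 24 + 6)*16 = (⅕)*0 + 10*16 = 0 + 160 = 160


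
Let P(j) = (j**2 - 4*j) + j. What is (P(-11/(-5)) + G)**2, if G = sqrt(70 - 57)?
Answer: 10061/625 - 88*sqrt(13)/25 ≈ 3.4061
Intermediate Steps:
G = sqrt(13) ≈ 3.6056
P(j) = j**2 - 3*j
(P(-11/(-5)) + G)**2 = ((-11/(-5))*(-3 - 11/(-5)) + sqrt(13))**2 = ((-11*(-1/5))*(-3 - 11*(-1/5)) + sqrt(13))**2 = (11*(-3 + 11/5)/5 + sqrt(13))**2 = ((11/5)*(-4/5) + sqrt(13))**2 = (-44/25 + sqrt(13))**2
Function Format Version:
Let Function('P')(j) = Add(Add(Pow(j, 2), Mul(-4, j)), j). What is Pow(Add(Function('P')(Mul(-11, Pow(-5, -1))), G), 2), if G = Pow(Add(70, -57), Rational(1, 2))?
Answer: Add(Rational(10061, 625), Mul(Rational(-88, 25), Pow(13, Rational(1, 2)))) ≈ 3.4061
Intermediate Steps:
G = Pow(13, Rational(1, 2)) ≈ 3.6056
Function('P')(j) = Add(Pow(j, 2), Mul(-3, j))
Pow(Add(Function('P')(Mul(-11, Pow(-5, -1))), G), 2) = Pow(Add(Mul(Mul(-11, Pow(-5, -1)), Add(-3, Mul(-11, Pow(-5, -1)))), Pow(13, Rational(1, 2))), 2) = Pow(Add(Mul(Mul(-11, Rational(-1, 5)), Add(-3, Mul(-11, Rational(-1, 5)))), Pow(13, Rational(1, 2))), 2) = Pow(Add(Mul(Rational(11, 5), Add(-3, Rational(11, 5))), Pow(13, Rational(1, 2))), 2) = Pow(Add(Mul(Rational(11, 5), Rational(-4, 5)), Pow(13, Rational(1, 2))), 2) = Pow(Add(Rational(-44, 25), Pow(13, Rational(1, 2))), 2)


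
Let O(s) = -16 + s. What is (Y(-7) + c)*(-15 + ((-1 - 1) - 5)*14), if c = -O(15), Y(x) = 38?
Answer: -4407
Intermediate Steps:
c = 1 (c = -(-16 + 15) = -1*(-1) = 1)
(Y(-7) + c)*(-15 + ((-1 - 1) - 5)*14) = (38 + 1)*(-15 + ((-1 - 1) - 5)*14) = 39*(-15 + (-2 - 5)*14) = 39*(-15 - 7*14) = 39*(-15 - 98) = 39*(-113) = -4407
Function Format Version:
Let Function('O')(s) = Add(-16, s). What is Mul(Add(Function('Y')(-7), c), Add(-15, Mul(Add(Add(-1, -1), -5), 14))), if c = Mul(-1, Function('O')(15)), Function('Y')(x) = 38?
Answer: -4407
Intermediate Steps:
c = 1 (c = Mul(-1, Add(-16, 15)) = Mul(-1, -1) = 1)
Mul(Add(Function('Y')(-7), c), Add(-15, Mul(Add(Add(-1, -1), -5), 14))) = Mul(Add(38, 1), Add(-15, Mul(Add(Add(-1, -1), -5), 14))) = Mul(39, Add(-15, Mul(Add(-2, -5), 14))) = Mul(39, Add(-15, Mul(-7, 14))) = Mul(39, Add(-15, -98)) = Mul(39, -113) = -4407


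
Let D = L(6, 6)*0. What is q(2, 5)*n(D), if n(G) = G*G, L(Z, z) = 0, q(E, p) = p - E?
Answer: 0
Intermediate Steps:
D = 0 (D = 0*0 = 0)
n(G) = G²
q(2, 5)*n(D) = (5 - 1*2)*0² = (5 - 2)*0 = 3*0 = 0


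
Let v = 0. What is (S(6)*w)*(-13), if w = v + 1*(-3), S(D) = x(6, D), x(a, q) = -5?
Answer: -195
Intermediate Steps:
S(D) = -5
w = -3 (w = 0 + 1*(-3) = 0 - 3 = -3)
(S(6)*w)*(-13) = -5*(-3)*(-13) = 15*(-13) = -195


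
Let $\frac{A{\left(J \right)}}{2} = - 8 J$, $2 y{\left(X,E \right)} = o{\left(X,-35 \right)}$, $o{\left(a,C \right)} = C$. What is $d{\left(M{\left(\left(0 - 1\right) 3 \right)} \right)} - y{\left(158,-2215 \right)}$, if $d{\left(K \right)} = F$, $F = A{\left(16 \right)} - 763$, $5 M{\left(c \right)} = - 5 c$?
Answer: $- \frac{2003}{2} \approx -1001.5$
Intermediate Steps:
$y{\left(X,E \right)} = - \frac{35}{2}$ ($y{\left(X,E \right)} = \frac{1}{2} \left(-35\right) = - \frac{35}{2}$)
$A{\left(J \right)} = - 16 J$ ($A{\left(J \right)} = 2 \left(- 8 J\right) = - 16 J$)
$M{\left(c \right)} = - c$ ($M{\left(c \right)} = \frac{\left(-5\right) c}{5} = - c$)
$F = -1019$ ($F = \left(-16\right) 16 - 763 = -256 - 763 = -1019$)
$d{\left(K \right)} = -1019$
$d{\left(M{\left(\left(0 - 1\right) 3 \right)} \right)} - y{\left(158,-2215 \right)} = -1019 - - \frac{35}{2} = -1019 + \frac{35}{2} = - \frac{2003}{2}$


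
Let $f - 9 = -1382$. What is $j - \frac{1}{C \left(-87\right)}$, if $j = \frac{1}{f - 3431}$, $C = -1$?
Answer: $- \frac{4891}{417948} \approx -0.011702$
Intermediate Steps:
$f = -1373$ ($f = 9 - 1382 = -1373$)
$j = - \frac{1}{4804}$ ($j = \frac{1}{-1373 - 3431} = \frac{1}{-4804} = - \frac{1}{4804} \approx -0.00020816$)
$j - \frac{1}{C \left(-87\right)} = - \frac{1}{4804} - \frac{1}{\left(-1\right) \left(-87\right)} = - \frac{1}{4804} - \frac{1}{87} = - \frac{4891}{417948}$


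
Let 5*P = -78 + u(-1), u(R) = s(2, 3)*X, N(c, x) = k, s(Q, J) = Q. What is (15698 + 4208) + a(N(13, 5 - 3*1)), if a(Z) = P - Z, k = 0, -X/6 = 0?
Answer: 99452/5 ≈ 19890.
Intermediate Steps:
X = 0 (X = -6*0 = 0)
N(c, x) = 0
u(R) = 0 (u(R) = 2*0 = 0)
P = -78/5 (P = (-78 + 0)/5 = (⅕)*(-78) = -78/5 ≈ -15.600)
a(Z) = -78/5 - Z
(15698 + 4208) + a(N(13, 5 - 3*1)) = (15698 + 4208) + (-78/5 - 1*0) = 19906 + (-78/5 + 0) = 19906 - 78/5 = 99452/5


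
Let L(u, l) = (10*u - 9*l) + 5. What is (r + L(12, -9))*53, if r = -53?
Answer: 8109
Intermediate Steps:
L(u, l) = 5 - 9*l + 10*u (L(u, l) = (-9*l + 10*u) + 5 = 5 - 9*l + 10*u)
(r + L(12, -9))*53 = (-53 + (5 - 9*(-9) + 10*12))*53 = (-53 + (5 + 81 + 120))*53 = (-53 + 206)*53 = 153*53 = 8109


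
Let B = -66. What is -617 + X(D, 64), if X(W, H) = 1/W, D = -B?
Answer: -40721/66 ≈ -616.98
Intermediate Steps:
D = 66 (D = -1*(-66) = 66)
-617 + X(D, 64) = -617 + 1/66 = -40721/66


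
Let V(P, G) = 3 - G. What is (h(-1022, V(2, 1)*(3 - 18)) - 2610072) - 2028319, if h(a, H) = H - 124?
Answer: -4638545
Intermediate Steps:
h(a, H) = -124 + H
(h(-1022, V(2, 1)*(3 - 18)) - 2610072) - 2028319 = ((-124 + (3 - 1*1)*(3 - 18)) - 2610072) - 2028319 = ((-124 + (3 - 1)*(-15)) - 2610072) - 2028319 = ((-124 + 2*(-15)) - 2610072) - 2028319 = ((-124 - 30) - 2610072) - 2028319 = (-154 - 2610072) - 2028319 = -2610226 - 2028319 = -4638545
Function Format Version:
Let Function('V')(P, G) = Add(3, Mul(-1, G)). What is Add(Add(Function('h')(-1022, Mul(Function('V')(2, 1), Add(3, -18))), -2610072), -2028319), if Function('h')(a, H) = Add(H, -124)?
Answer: -4638545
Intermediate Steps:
Function('h')(a, H) = Add(-124, H)
Add(Add(Function('h')(-1022, Mul(Function('V')(2, 1), Add(3, -18))), -2610072), -2028319) = Add(Add(Add(-124, Mul(Add(3, Mul(-1, 1)), Add(3, -18))), -2610072), -2028319) = Add(Add(Add(-124, Mul(Add(3, -1), -15)), -2610072), -2028319) = Add(Add(Add(-124, Mul(2, -15)), -2610072), -2028319) = Add(Add(Add(-124, -30), -2610072), -2028319) = Add(Add(-154, -2610072), -2028319) = Add(-2610226, -2028319) = -4638545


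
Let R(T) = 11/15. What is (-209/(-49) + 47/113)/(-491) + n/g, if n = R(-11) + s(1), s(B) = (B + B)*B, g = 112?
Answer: 9702821/652480080 ≈ 0.014871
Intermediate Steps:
R(T) = 11/15 (R(T) = 11*(1/15) = 11/15)
s(B) = 2*B² (s(B) = (2*B)*B = 2*B²)
n = 41/15 (n = 11/15 + 2*1² = 11/15 + 2*1 = 11/15 + 2 = 41/15 ≈ 2.7333)
(-209/(-49) + 47/113)/(-491) + n/g = (-209/(-49) + 47/113)/(-491) + (41/15)/112 = (-209*(-1/49) + 47*(1/113))*(-1/491) + (41/15)*(1/112) = (209/49 + 47/113)*(-1/491) + 41/1680 = (25920/5537)*(-1/491) + 41/1680 = -25920/2718667 + 41/1680 = 9702821/652480080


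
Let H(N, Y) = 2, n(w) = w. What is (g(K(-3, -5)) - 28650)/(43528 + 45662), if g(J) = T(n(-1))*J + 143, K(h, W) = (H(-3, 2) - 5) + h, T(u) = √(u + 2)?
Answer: -28513/89190 ≈ -0.31969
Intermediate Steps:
T(u) = √(2 + u)
K(h, W) = -3 + h (K(h, W) = (2 - 5) + h = -3 + h)
g(J) = 143 + J (g(J) = √(2 - 1)*J + 143 = √1*J + 143 = 1*J + 143 = J + 143 = 143 + J)
(g(K(-3, -5)) - 28650)/(43528 + 45662) = ((143 + (-3 - 3)) - 28650)/(43528 + 45662) = ((143 - 6) - 28650)/89190 = (137 - 28650)*(1/89190) = -28513*1/89190 = -28513/89190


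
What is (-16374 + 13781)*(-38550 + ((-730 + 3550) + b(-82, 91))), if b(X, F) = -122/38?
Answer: 1760468083/19 ≈ 9.2656e+7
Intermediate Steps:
b(X, F) = -61/19 (b(X, F) = -122*1/38 = -61/19)
(-16374 + 13781)*(-38550 + ((-730 + 3550) + b(-82, 91))) = (-16374 + 13781)*(-38550 + ((-730 + 3550) - 61/19)) = -2593*(-38550 + (2820 - 61/19)) = -2593*(-38550 + 53519/19) = -2593*(-678931/19) = 1760468083/19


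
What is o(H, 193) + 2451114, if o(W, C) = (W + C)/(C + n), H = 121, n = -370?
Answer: 433846864/177 ≈ 2.4511e+6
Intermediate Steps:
o(W, C) = (C + W)/(-370 + C) (o(W, C) = (W + C)/(C - 370) = (C + W)/(-370 + C))
o(H, 193) + 2451114 = (193 + 121)/(-370 + 193) + 2451114 = 314/(-177) + 2451114 = -1/177*314 + 2451114 = -314/177 + 2451114 = 433846864/177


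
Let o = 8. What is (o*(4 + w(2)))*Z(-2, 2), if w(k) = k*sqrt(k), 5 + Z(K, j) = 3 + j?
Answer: 0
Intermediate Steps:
Z(K, j) = -2 + j (Z(K, j) = -5 + (3 + j) = -2 + j)
w(k) = k**(3/2)
(o*(4 + w(2)))*Z(-2, 2) = (8*(4 + 2**(3/2)))*(-2 + 2) = (8*(4 + 2*sqrt(2)))*0 = (32 + 16*sqrt(2))*0 = 0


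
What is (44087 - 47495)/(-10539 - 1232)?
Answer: 3408/11771 ≈ 0.28953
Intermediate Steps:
(44087 - 47495)/(-10539 - 1232) = -3408/(-11771) = -3408*(-1/11771) = 3408/11771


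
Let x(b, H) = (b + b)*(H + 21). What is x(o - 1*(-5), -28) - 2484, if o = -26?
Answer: -2190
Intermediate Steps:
x(b, H) = 2*b*(21 + H) (x(b, H) = (2*b)*(21 + H) = 2*b*(21 + H))
x(o - 1*(-5), -28) - 2484 = 2*(-26 - 1*(-5))*(21 - 28) - 2484 = 2*(-26 + 5)*(-7) - 2484 = 2*(-21)*(-7) - 2484 = 294 - 2484 = -2190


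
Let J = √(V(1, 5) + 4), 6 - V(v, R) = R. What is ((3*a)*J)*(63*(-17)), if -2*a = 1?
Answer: 3213*√5/2 ≈ 3592.2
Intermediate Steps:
V(v, R) = 6 - R
a = -½ (a = -½*1 = -½ ≈ -0.50000)
J = √5 (J = √((6 - 1*5) + 4) = √((6 - 5) + 4) = √(1 + 4) = √5 ≈ 2.2361)
((3*a)*J)*(63*(-17)) = ((3*(-½))*√5)*(63*(-17)) = -3*√5/2*(-1071) = 3213*√5/2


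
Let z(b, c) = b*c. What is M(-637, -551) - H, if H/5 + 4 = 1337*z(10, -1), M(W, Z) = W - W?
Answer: 66870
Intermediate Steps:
M(W, Z) = 0
H = -66870 (H = -20 + 5*(1337*(10*(-1))) = -20 + 5*(1337*(-10)) = -20 + 5*(-13370) = -20 - 66850 = -66870)
M(-637, -551) - H = 0 - 1*(-66870) = 0 + 66870 = 66870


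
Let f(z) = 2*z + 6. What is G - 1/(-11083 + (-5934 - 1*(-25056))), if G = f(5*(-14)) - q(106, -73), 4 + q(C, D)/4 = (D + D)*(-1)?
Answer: -5643379/8039 ≈ -702.00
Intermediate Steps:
q(C, D) = -16 - 8*D (q(C, D) = -16 + 4*((D + D)*(-1)) = -16 + 4*((2*D)*(-1)) = -16 + 4*(-2*D) = -16 - 8*D)
f(z) = 6 + 2*z
G = -702 (G = (6 + 2*(5*(-14))) - (-16 - 8*(-73)) = (6 + 2*(-70)) - (-16 + 584) = (6 - 140) - 1*568 = -134 - 568 = -702)
G - 1/(-11083 + (-5934 - 1*(-25056))) = -702 - 1/(-11083 + (-5934 - 1*(-25056))) = -702 - 1/(-11083 + (-5934 + 25056)) = -702 - 1/(-11083 + 19122) = -702 - 1/8039 = -5643379/8039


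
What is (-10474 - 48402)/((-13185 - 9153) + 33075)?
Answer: -58876/10737 ≈ -5.4835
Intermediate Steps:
(-10474 - 48402)/((-13185 - 9153) + 33075) = -58876/(-22338 + 33075) = -58876/10737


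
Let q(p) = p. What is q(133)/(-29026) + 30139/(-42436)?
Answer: -440229301/615873668 ≈ -0.71480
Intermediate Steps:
q(133)/(-29026) + 30139/(-42436) = 133/(-29026) + 30139/(-42436) = 133*(-1/29026) + 30139*(-1/42436) = -133/29026 - 30139/42436 = -440229301/615873668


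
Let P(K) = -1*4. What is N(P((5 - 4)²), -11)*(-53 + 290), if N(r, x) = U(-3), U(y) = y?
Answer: -711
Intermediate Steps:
P(K) = -4
N(r, x) = -3
N(P((5 - 4)²), -11)*(-53 + 290) = -3*(-53 + 290) = -3*237 = -711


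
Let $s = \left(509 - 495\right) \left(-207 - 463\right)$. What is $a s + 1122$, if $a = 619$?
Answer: $-5805098$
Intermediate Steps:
$s = -9380$ ($s = 14 \left(-670\right) = -9380$)
$a s + 1122 = 619 \left(-9380\right) + 1122 = -5806220 + 1122 = -5805098$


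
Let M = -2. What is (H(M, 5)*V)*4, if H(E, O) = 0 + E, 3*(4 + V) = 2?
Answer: 80/3 ≈ 26.667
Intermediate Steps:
V = -10/3 (V = -4 + (⅓)*2 = -4 + ⅔ = -10/3 ≈ -3.3333)
H(E, O) = E
(H(M, 5)*V)*4 = -2*(-10/3)*4 = (20/3)*4 = 80/3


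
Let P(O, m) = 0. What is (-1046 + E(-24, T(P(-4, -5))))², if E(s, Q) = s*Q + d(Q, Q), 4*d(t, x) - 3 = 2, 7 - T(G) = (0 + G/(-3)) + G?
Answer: 23532201/16 ≈ 1.4708e+6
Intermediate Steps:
T(G) = 7 - 2*G/3 (T(G) = 7 - ((0 + G/(-3)) + G) = 7 - ((0 + G*(-⅓)) + G) = 7 - ((0 - G/3) + G) = 7 - (-G/3 + G) = 7 - 2*G/3)
d(t, x) = 5/4 (d(t, x) = ¾ + (¼)*2 = ¾ + ½ = 5/4)
E(s, Q) = 5/4 + Q*s (E(s, Q) = s*Q + 5/4 = Q*s + 5/4 = 5/4 + Q*s)
(-1046 + E(-24, T(P(-4, -5))))² = (-1046 + (5/4 + (7 - ⅔*0)*(-24)))² = (-1046 + (5/4 + (7 + 0)*(-24)))² = (-1046 + (5/4 + 7*(-24)))² = (-1046 + (5/4 - 168))² = (-1046 - 667/4)² = (-4851/4)² = 23532201/16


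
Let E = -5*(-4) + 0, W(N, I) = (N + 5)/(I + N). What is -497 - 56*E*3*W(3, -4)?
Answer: 26383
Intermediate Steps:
W(N, I) = (5 + N)/(I + N)
E = 20 (E = 20 + 0 = 20)
-497 - 56*E*3*W(3, -4) = -497 - 56*20*3*(5 + 3)/(-4 + 3) = -497 - 3360*8/(-1) = -497 - 3360*(-1*8) = -497 - 3360*(-8) = -497 - 56*(-480) = -497 + 26880 = 26383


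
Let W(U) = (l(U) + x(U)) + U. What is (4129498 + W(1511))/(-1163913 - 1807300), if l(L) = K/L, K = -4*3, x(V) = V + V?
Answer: -6246520829/4489502843 ≈ -1.3914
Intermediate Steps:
x(V) = 2*V
K = -12
l(L) = -12/L
W(U) = -12/U + 3*U (W(U) = (-12/U + 2*U) + U = -12/U + 3*U)
(4129498 + W(1511))/(-1163913 - 1807300) = (4129498 + (-12/1511 + 3*1511))/(-1163913 - 1807300) = (4129498 + (-12*1/1511 + 4533))/(-2971213) = (4129498 + (-12/1511 + 4533))*(-1/2971213) = (4129498 + 6849351/1511)*(-1/2971213) = (6246520829/1511)*(-1/2971213) = -6246520829/4489502843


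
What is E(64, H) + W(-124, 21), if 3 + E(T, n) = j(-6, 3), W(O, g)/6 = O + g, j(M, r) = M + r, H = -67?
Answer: -624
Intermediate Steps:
W(O, g) = 6*O + 6*g (W(O, g) = 6*(O + g) = 6*O + 6*g)
E(T, n) = -6 (E(T, n) = -3 + (-6 + 3) = -3 - 3 = -6)
E(64, H) + W(-124, 21) = -6 + (6*(-124) + 6*21) = -6 + (-744 + 126) = -6 - 618 = -624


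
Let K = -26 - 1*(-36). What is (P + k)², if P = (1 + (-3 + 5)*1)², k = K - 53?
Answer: 1156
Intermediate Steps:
K = 10 (K = -26 + 36 = 10)
k = -43 (k = 10 - 53 = -43)
P = 9 (P = (1 + 2*1)² = (1 + 2)² = 3² = 9)
(P + k)² = (9 - 43)² = (-34)² = 1156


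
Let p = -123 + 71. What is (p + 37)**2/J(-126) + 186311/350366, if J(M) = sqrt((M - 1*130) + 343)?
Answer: 186311/350366 + 75*sqrt(87)/29 ≈ 24.654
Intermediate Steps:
p = -52
J(M) = sqrt(213 + M) (J(M) = sqrt((M - 130) + 343) = sqrt((-130 + M) + 343) = sqrt(213 + M))
(p + 37)**2/J(-126) + 186311/350366 = (-52 + 37)**2/(sqrt(213 - 126)) + 186311/350366 = (-15)**2/(sqrt(87)) + 186311*(1/350366) = 225*(sqrt(87)/87) + 186311/350366 = 75*sqrt(87)/29 + 186311/350366 = 186311/350366 + 75*sqrt(87)/29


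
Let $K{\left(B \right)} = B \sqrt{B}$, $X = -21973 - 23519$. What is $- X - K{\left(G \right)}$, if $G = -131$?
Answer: $45492 + 131 i \sqrt{131} \approx 45492.0 + 1499.4 i$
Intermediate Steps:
$X = -45492$ ($X = -21973 - 23519 = -45492$)
$K{\left(B \right)} = B^{\frac{3}{2}}$
$- X - K{\left(G \right)} = \left(-1\right) \left(-45492\right) - \left(-131\right)^{\frac{3}{2}} = 45492 - - 131 i \sqrt{131} = 45492 + 131 i \sqrt{131}$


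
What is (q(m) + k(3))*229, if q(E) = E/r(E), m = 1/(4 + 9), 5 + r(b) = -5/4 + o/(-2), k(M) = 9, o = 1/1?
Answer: 722495/351 ≈ 2058.4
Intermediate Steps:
o = 1
r(b) = -27/4 (r(b) = -5 + (-5/4 + 1/(-2)) = -5 + (-5*¼ + 1*(-½)) = -5 + (-5/4 - ½) = -5 - 7/4 = -27/4)
m = 1/13 ≈ 0.076923
q(E) = -4*E/27 (q(E) = E/(-27/4) = E*(-4/27) = -4*E/27)
(q(m) + k(3))*229 = (-4/27*1/13 + 9)*229 = (-4/351 + 9)*229 = (3155/351)*229 = 722495/351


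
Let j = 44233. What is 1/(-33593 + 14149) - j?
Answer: -860066453/19444 ≈ -44233.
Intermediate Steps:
1/(-33593 + 14149) - j = 1/(-33593 + 14149) - 1*44233 = 1/(-19444) - 44233 = -1/19444 - 44233 = -860066453/19444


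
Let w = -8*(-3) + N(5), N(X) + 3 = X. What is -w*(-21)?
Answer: 546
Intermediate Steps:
N(X) = -3 + X
w = 26 (w = -8*(-3) + (-3 + 5) = -4*(-6) + 2 = 24 + 2 = 26)
-w*(-21) = -1*26*(-21) = -26*(-21) = 546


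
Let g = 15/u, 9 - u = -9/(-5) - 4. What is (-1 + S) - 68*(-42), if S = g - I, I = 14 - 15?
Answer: 160011/56 ≈ 2857.3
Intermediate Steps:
u = 56/5 (u = 9 - (-9/(-5) - 4) = 9 - (-9*(-⅕) - 4) = 9 - (9/5 - 4) = 9 - 1*(-11/5) = 9 + 11/5 = 56/5 ≈ 11.200)
I = -1
g = 75/56 (g = 15/(56/5) = 15*(5/56) = 75/56 ≈ 1.3393)
S = 131/56 (S = 75/56 - 1*(-1) = 75/56 + 1 = 131/56 ≈ 2.3393)
(-1 + S) - 68*(-42) = (-1 + 131/56) - 68*(-42) = 75/56 + 2856 = 160011/56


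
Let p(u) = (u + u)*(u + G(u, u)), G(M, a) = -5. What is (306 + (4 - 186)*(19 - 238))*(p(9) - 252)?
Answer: -7229520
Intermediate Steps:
p(u) = 2*u*(-5 + u) (p(u) = (u + u)*(u - 5) = (2*u)*(-5 + u) = 2*u*(-5 + u))
(306 + (4 - 186)*(19 - 238))*(p(9) - 252) = (306 + (4 - 186)*(19 - 238))*(2*9*(-5 + 9) - 252) = (306 - 182*(-219))*(2*9*4 - 252) = (306 + 39858)*(72 - 252) = 40164*(-180) = -7229520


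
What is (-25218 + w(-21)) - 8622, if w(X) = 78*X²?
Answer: 558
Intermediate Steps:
(-25218 + w(-21)) - 8622 = (-25218 + 78*(-21)²) - 8622 = (-25218 + 78*441) - 8622 = (-25218 + 34398) - 8622 = 9180 - 8622 = 558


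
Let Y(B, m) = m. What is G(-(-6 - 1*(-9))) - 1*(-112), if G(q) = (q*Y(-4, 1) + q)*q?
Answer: 130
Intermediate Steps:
G(q) = 2*q**2 (G(q) = (q*1 + q)*q = (q + q)*q = (2*q)*q = 2*q**2)
G(-(-6 - 1*(-9))) - 1*(-112) = 2*(-(-6 - 1*(-9)))**2 - 1*(-112) = 2*(-(-6 + 9))**2 + 112 = 2*(-1*3)**2 + 112 = 2*(-3)**2 + 112 = 2*9 + 112 = 18 + 112 = 130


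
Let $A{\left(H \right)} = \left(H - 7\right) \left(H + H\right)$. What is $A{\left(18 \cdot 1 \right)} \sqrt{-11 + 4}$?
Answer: $396 i \sqrt{7} \approx 1047.7 i$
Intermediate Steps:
$A{\left(H \right)} = 2 H \left(-7 + H\right)$ ($A{\left(H \right)} = \left(-7 + H\right) 2 H = 2 H \left(-7 + H\right)$)
$A{\left(18 \cdot 1 \right)} \sqrt{-11 + 4} = 2 \cdot 18 \cdot 1 \left(-7 + 18 \cdot 1\right) \sqrt{-11 + 4} = 2 \cdot 18 \left(-7 + 18\right) \sqrt{-7} = 2 \cdot 18 \cdot 11 i \sqrt{7} = 396 i \sqrt{7}$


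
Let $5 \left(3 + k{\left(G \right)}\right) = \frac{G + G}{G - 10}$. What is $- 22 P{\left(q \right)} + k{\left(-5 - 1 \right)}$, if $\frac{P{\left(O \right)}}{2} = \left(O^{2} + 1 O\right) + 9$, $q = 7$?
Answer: $- \frac{57257}{20} \approx -2862.9$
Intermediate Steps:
$P{\left(O \right)} = 18 + 2 O + 2 O^{2}$ ($P{\left(O \right)} = 2 \left(\left(O^{2} + 1 O\right) + 9\right) = 2 \left(\left(O^{2} + O\right) + 9\right) = 2 \left(\left(O + O^{2}\right) + 9\right) = 2 \left(9 + O + O^{2}\right) = 18 + 2 O + 2 O^{2}$)
$k{\left(G \right)} = -3 + \frac{2 G}{5 \left(-10 + G\right)}$ ($k{\left(G \right)} = -3 + \frac{\left(G + G\right) \frac{1}{G - 10}}{5} = -3 + \frac{2 G \frac{1}{-10 + G}}{5} = -3 + \frac{2 G}{5 \left(-10 + G\right)}$)
$- 22 P{\left(q \right)} + k{\left(-5 - 1 \right)} = - 22 \left(18 + 2 \cdot 7 + 2 \cdot 7^{2}\right) + \frac{150 - 13 \left(-5 - 1\right)}{5 \left(-10 - 6\right)} = - 22 \left(18 + 14 + 2 \cdot 49\right) + \frac{150 - 13 \left(-5 - 1\right)}{5 \left(-10 - 6\right)} = - 22 \left(18 + 14 + 98\right) + \frac{150 - -78}{5 \left(-10 - 6\right)} = \left(-22\right) 130 + \frac{150 + 78}{5 \left(-16\right)} = -2860 + \frac{1}{5} \left(- \frac{1}{16}\right) 228 = -2860 - \frac{57}{20} = - \frac{57257}{20}$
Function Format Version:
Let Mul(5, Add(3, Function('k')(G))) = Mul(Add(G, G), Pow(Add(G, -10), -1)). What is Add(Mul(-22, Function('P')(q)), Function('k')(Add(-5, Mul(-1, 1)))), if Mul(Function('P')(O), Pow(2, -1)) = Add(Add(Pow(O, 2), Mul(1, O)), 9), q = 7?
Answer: Rational(-57257, 20) ≈ -2862.9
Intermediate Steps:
Function('P')(O) = Add(18, Mul(2, O), Mul(2, Pow(O, 2))) (Function('P')(O) = Mul(2, Add(Add(Pow(O, 2), Mul(1, O)), 9)) = Mul(2, Add(Add(Pow(O, 2), O), 9)) = Mul(2, Add(Add(O, Pow(O, 2)), 9)) = Mul(2, Add(9, O, Pow(O, 2))) = Add(18, Mul(2, O), Mul(2, Pow(O, 2))))
Function('k')(G) = Add(-3, Mul(Rational(2, 5), G, Pow(Add(-10, G), -1))) (Function('k')(G) = Add(-3, Mul(Rational(1, 5), Mul(Add(G, G), Pow(Add(G, -10), -1)))) = Add(-3, Mul(Rational(1, 5), Mul(Mul(2, G), Pow(Add(-10, G), -1)))) = Add(-3, Mul(Rational(1, 5), Mul(2, G, Pow(Add(-10, G), -1)))) = Add(-3, Mul(Rational(2, 5), G, Pow(Add(-10, G), -1))))
Add(Mul(-22, Function('P')(q)), Function('k')(Add(-5, Mul(-1, 1)))) = Add(Mul(-22, Add(18, Mul(2, 7), Mul(2, Pow(7, 2)))), Mul(Rational(1, 5), Pow(Add(-10, Add(-5, Mul(-1, 1))), -1), Add(150, Mul(-13, Add(-5, Mul(-1, 1)))))) = Add(Mul(-22, Add(18, 14, Mul(2, 49))), Mul(Rational(1, 5), Pow(Add(-10, Add(-5, -1)), -1), Add(150, Mul(-13, Add(-5, -1))))) = Add(Mul(-22, Add(18, 14, 98)), Mul(Rational(1, 5), Pow(Add(-10, -6), -1), Add(150, Mul(-13, -6)))) = Add(Mul(-22, 130), Mul(Rational(1, 5), Pow(-16, -1), Add(150, 78))) = Add(-2860, Mul(Rational(1, 5), Rational(-1, 16), 228)) = Add(-2860, Rational(-57, 20)) = Rational(-57257, 20)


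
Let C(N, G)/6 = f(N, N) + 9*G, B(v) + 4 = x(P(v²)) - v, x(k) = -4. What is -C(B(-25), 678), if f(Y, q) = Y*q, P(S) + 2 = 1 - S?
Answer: -38346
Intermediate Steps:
P(S) = -1 - S (P(S) = -2 + (1 - S) = -1 - S)
B(v) = -8 - v (B(v) = -4 + (-4 - v) = -8 - v)
C(N, G) = 6*N² + 54*G (C(N, G) = 6*(N*N + 9*G) = 6*(N² + 9*G) = 6*N² + 54*G)
-C(B(-25), 678) = -(6*(-8 - 1*(-25))² + 54*678) = -(6*(-8 + 25)² + 36612) = -(6*17² + 36612) = -(6*289 + 36612) = -(1734 + 36612) = -1*38346 = -38346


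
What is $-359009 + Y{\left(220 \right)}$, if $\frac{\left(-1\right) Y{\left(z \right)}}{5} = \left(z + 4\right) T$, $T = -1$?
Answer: $-357889$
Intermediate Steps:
$Y{\left(z \right)} = 20 + 5 z$ ($Y{\left(z \right)} = - 5 \left(z + 4\right) \left(-1\right) = - 5 \left(4 + z\right) \left(-1\right) = - 5 \left(-4 - z\right) = 20 + 5 z$)
$-359009 + Y{\left(220 \right)} = -359009 + \left(20 + 5 \cdot 220\right) = -359009 + \left(20 + 1100\right) = -359009 + 1120 = -357889$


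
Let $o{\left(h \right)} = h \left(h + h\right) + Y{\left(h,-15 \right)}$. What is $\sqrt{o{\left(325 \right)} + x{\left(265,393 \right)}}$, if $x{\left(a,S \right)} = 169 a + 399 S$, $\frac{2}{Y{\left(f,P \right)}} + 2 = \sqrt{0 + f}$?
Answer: $\sqrt{412842 - \frac{2}{2 - 5 \sqrt{13}}} \approx 642.53$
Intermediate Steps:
$Y{\left(f,P \right)} = \frac{2}{-2 + \sqrt{f}}$ ($Y{\left(f,P \right)} = \frac{2}{-2 + \sqrt{0 + f}} = \frac{2}{-2 + \sqrt{f}}$)
$o{\left(h \right)} = 2 h^{2} + \frac{2}{-2 + \sqrt{h}}$ ($o{\left(h \right)} = h \left(h + h\right) + \frac{2}{-2 + \sqrt{h}} = h 2 h + \frac{2}{-2 + \sqrt{h}} = 2 h^{2} + \frac{2}{-2 + \sqrt{h}}$)
$\sqrt{o{\left(325 \right)} + x{\left(265,393 \right)}} = \sqrt{\frac{2 \left(1 + 325^{2} \left(-2 + \sqrt{325}\right)\right)}{-2 + \sqrt{325}} + \left(169 \cdot 265 + 399 \cdot 393\right)} = \sqrt{\frac{2 \left(1 + 105625 \left(-2 + 5 \sqrt{13}\right)\right)}{-2 + 5 \sqrt{13}} + \left(44785 + 156807\right)} = \sqrt{\frac{2 \left(1 - \left(211250 - 528125 \sqrt{13}\right)\right)}{-2 + 5 \sqrt{13}} + 201592} = \sqrt{\frac{2 \left(-211249 + 528125 \sqrt{13}\right)}{-2 + 5 \sqrt{13}} + 201592} = \sqrt{201592 + \frac{2 \left(-211249 + 528125 \sqrt{13}\right)}{-2 + 5 \sqrt{13}}}$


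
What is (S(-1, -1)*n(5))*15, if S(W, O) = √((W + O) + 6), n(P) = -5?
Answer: -150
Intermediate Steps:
S(W, O) = √(6 + O + W) (S(W, O) = √((O + W) + 6) = √(6 + O + W))
(S(-1, -1)*n(5))*15 = (√(6 - 1 - 1)*(-5))*15 = (√4*(-5))*15 = (2*(-5))*15 = -10*15 = -150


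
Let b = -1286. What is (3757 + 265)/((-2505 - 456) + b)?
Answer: -4022/4247 ≈ -0.94702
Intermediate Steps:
(3757 + 265)/((-2505 - 456) + b) = (3757 + 265)/((-2505 - 456) - 1286) = 4022/(-2961 - 1286) = 4022/(-4247) = 4022*(-1/4247) = -4022/4247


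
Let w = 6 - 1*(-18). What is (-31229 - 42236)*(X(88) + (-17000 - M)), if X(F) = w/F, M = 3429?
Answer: 16508760940/11 ≈ 1.5008e+9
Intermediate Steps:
w = 24 (w = 6 + 18 = 24)
X(F) = 24/F
(-31229 - 42236)*(X(88) + (-17000 - M)) = (-31229 - 42236)*(24/88 + (-17000 - 1*3429)) = -73465*(24*(1/88) + (-17000 - 3429)) = -73465*(3/11 - 20429) = -73465*(-224716/11) = 16508760940/11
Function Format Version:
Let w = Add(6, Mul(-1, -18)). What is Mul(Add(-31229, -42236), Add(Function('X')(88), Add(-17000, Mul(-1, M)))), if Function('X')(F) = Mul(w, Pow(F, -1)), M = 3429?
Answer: Rational(16508760940, 11) ≈ 1.5008e+9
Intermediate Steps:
w = 24 (w = Add(6, 18) = 24)
Function('X')(F) = Mul(24, Pow(F, -1))
Mul(Add(-31229, -42236), Add(Function('X')(88), Add(-17000, Mul(-1, M)))) = Mul(Add(-31229, -42236), Add(Mul(24, Pow(88, -1)), Add(-17000, Mul(-1, 3429)))) = Mul(-73465, Add(Mul(24, Rational(1, 88)), Add(-17000, -3429))) = Mul(-73465, Add(Rational(3, 11), -20429)) = Mul(-73465, Rational(-224716, 11)) = Rational(16508760940, 11)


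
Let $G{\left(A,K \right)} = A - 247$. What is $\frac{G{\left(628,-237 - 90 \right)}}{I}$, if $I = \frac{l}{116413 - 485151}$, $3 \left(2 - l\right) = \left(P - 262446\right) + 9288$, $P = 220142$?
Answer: $- \frac{210733767}{16511} \approx -12763.0$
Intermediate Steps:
$G{\left(A,K \right)} = -247 + A$ ($G{\left(A,K \right)} = A - 247 = -247 + A$)
$l = \frac{33022}{3}$ ($l = 2 - \frac{\left(220142 - 262446\right) + 9288}{3} = 2 - \frac{-42304 + 9288}{3} = 2 - - \frac{33016}{3} = 2 + \frac{33016}{3} = \frac{33022}{3} \approx 11007.0$)
$I = - \frac{16511}{553107}$ ($I = \frac{33022}{3 \left(116413 - 485151\right)} = \frac{33022}{3 \left(-368738\right)} = \frac{33022}{3} \left(- \frac{1}{368738}\right) = - \frac{16511}{553107} \approx -0.029851$)
$\frac{G{\left(628,-237 - 90 \right)}}{I} = \frac{-247 + 628}{- \frac{16511}{553107}} = 381 \left(- \frac{553107}{16511}\right) = - \frac{210733767}{16511}$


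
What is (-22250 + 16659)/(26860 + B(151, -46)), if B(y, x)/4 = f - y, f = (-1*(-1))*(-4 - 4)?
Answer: -5591/26224 ≈ -0.21320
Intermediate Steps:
f = -8 (f = 1*(-8) = -8)
B(y, x) = -32 - 4*y (B(y, x) = 4*(-8 - y) = -32 - 4*y)
(-22250 + 16659)/(26860 + B(151, -46)) = (-22250 + 16659)/(26860 + (-32 - 4*151)) = -5591/(26860 + (-32 - 604)) = -5591/(26860 - 636) = -5591/26224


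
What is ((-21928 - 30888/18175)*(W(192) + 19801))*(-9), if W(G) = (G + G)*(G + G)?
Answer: 599976046566144/18175 ≈ 3.3011e+10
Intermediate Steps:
W(G) = 4*G**2 (W(G) = (2*G)*(2*G) = 4*G**2)
((-21928 - 30888/18175)*(W(192) + 19801))*(-9) = ((-21928 - 30888/18175)*(4*192**2 + 19801))*(-9) = ((-21928 - 30888*1/18175)*(4*36864 + 19801))*(-9) = ((-21928 - 30888/18175)*(147456 + 19801))*(-9) = -398572288/18175*167257*(-9) = -66664005174016/18175*(-9) = 599976046566144/18175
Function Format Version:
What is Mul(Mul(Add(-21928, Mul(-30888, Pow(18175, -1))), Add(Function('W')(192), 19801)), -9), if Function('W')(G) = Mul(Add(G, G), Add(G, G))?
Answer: Rational(599976046566144, 18175) ≈ 3.3011e+10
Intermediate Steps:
Function('W')(G) = Mul(4, Pow(G, 2)) (Function('W')(G) = Mul(Mul(2, G), Mul(2, G)) = Mul(4, Pow(G, 2)))
Mul(Mul(Add(-21928, Mul(-30888, Pow(18175, -1))), Add(Function('W')(192), 19801)), -9) = Mul(Mul(Add(-21928, Mul(-30888, Pow(18175, -1))), Add(Mul(4, Pow(192, 2)), 19801)), -9) = Mul(Mul(Add(-21928, Mul(-30888, Rational(1, 18175))), Add(Mul(4, 36864), 19801)), -9) = Mul(Mul(Add(-21928, Rational(-30888, 18175)), Add(147456, 19801)), -9) = Mul(Mul(Rational(-398572288, 18175), 167257), -9) = Mul(Rational(-66664005174016, 18175), -9) = Rational(599976046566144, 18175)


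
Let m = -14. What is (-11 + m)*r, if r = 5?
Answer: -125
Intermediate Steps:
(-11 + m)*r = (-11 - 14)*5 = -25*5 = -125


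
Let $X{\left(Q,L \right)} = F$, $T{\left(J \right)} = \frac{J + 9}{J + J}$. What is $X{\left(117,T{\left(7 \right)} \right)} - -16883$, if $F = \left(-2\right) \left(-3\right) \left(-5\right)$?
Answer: $16853$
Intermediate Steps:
$T{\left(J \right)} = \frac{9 + J}{2 J}$
$F = -30$ ($F = 6 \left(-5\right) = -30$)
$X{\left(Q,L \right)} = -30$
$X{\left(117,T{\left(7 \right)} \right)} - -16883 = -30 - -16883 = -30 + 16883 = 16853$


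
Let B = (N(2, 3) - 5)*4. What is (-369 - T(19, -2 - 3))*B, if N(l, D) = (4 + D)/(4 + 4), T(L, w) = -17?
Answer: 5808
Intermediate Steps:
N(l, D) = 1/2 + D/8 (N(l, D) = (4 + D)/8 = (4 + D)*(1/8) = 1/2 + D/8)
B = -33/2 (B = ((1/2 + (1/8)*3) - 5)*4 = ((1/2 + 3/8) - 5)*4 = (7/8 - 5)*4 = -33/8*4 = -33/2 ≈ -16.500)
(-369 - T(19, -2 - 3))*B = (-369 - 1*(-17))*(-33/2) = (-369 + 17)*(-33/2) = -352*(-33/2) = 5808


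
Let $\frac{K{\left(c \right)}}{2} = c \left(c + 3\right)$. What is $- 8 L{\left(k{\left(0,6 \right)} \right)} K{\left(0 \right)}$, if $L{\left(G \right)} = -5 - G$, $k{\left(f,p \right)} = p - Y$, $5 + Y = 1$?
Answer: $0$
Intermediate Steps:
$Y = -4$ ($Y = -5 + 1 = -4$)
$K{\left(c \right)} = 2 c \left(3 + c\right)$ ($K{\left(c \right)} = 2 c \left(c + 3\right) = 2 c \left(3 + c\right)$)
$k{\left(f,p \right)} = 4 + p$ ($k{\left(f,p \right)} = p - -4 = p + 4 = 4 + p$)
$- 8 L{\left(k{\left(0,6 \right)} \right)} K{\left(0 \right)} = - 8 \left(-5 - \left(4 + 6\right)\right) 2 \cdot 0 \left(3 + 0\right) = - 8 \left(-5 - 10\right) 2 \cdot 0 \cdot 3 = - 8 \left(-5 - 10\right) 0 = \left(-8\right) \left(-15\right) 0 = 120 \cdot 0 = 0$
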